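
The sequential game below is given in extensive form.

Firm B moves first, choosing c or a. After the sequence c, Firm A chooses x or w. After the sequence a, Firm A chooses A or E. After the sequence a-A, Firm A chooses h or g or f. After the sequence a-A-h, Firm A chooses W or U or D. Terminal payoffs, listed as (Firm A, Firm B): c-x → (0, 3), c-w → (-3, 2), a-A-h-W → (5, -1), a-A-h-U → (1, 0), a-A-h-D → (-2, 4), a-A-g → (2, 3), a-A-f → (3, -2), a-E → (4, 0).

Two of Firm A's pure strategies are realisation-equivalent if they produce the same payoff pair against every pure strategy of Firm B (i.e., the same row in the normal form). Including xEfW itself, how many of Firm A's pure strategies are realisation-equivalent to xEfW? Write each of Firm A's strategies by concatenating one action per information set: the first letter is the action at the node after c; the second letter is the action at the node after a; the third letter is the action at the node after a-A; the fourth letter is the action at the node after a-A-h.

9

Row for xEfW (columns c, a): (0,3) (4,0).
Under xEfW, Firm A's choice at the node after a-A and at the node after a-A-h can never be reached regardless of what Firm B does, so varying those choices leaves every outcome unchanged.
Holding the reachable choices fixed and varying the unreachable ones freely already gives 3 × 3 = 9 equivalent strategies.
No other strategy reproduces this row, so those 9 are the full class: xEhW, xEhU, xEhD, xEgW, xEgU, xEgD, xEfW, xEfU, xEfD.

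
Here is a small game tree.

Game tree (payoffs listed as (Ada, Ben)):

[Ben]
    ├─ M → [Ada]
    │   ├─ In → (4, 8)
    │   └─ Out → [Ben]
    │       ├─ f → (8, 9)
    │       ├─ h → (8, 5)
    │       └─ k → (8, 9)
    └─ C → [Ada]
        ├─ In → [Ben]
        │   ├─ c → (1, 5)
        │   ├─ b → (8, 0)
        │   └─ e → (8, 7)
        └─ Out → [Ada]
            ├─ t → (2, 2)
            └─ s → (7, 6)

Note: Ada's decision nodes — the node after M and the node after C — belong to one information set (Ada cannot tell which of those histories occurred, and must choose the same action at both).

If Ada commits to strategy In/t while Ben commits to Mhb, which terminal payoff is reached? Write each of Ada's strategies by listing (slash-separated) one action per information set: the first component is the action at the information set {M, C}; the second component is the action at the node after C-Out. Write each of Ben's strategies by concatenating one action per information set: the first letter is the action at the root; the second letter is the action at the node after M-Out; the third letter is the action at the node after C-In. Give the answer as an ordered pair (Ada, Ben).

Trace the play path from the root:
  Ben plays M
  Ada plays In at [M]
→ terminal payoff (4, 8).
(Ada's choice at the node after C-Out is never reached on this path, so it doesn't affect the outcome.)

(4, 8)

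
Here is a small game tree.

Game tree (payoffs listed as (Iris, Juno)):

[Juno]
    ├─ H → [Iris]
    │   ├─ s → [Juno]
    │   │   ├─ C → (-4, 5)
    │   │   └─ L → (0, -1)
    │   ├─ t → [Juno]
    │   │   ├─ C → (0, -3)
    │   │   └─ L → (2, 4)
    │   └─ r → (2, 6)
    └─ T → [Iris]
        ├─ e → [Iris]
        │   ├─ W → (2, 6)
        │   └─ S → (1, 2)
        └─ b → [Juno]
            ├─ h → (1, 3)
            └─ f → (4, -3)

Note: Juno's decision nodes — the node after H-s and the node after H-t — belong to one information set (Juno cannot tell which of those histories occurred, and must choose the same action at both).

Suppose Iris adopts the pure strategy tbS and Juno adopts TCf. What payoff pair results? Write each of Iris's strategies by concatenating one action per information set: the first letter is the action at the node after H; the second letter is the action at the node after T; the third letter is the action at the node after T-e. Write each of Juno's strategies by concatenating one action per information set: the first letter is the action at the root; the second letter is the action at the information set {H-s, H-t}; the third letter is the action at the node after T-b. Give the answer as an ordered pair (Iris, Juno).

Trace the play path from the root:
  Juno plays T
  Iris plays b at [T]
  Juno plays f at [T-b]
→ terminal payoff (4, -3).
(Iris's choice at the node after H is never reached on this path, so it doesn't affect the outcome.)

(4, -3)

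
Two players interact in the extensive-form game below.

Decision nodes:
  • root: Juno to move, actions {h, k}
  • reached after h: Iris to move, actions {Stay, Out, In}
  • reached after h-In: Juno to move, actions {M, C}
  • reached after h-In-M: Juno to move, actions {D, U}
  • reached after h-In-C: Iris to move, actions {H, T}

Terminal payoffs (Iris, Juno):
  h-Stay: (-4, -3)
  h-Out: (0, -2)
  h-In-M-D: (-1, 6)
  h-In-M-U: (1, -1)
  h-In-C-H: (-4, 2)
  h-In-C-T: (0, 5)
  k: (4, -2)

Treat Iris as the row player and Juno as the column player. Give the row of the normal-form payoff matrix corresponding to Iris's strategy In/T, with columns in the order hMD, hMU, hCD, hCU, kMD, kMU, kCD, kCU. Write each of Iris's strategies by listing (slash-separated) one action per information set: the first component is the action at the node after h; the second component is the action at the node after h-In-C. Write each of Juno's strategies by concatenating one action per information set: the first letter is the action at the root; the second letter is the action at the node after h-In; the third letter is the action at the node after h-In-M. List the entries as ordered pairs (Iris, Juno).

(-1,6) (1,-1) (0,5) (0,5) (4,-2) (4,-2) (4,-2) (4,-2)

vs hMD: Juno plays h → Iris plays In at [h] → Juno plays M at [h-In] → Juno plays D at [h-In-M] → (-1, 6)
vs hMU: Juno plays h → Iris plays In at [h] → Juno plays M at [h-In] → Juno plays U at [h-In-M] → (1, -1)
vs hCD: Juno plays h → Iris plays In at [h] → Juno plays C at [h-In] → Iris plays T at [h-In-C] → (0, 5)
vs hCU: Juno plays h → Iris plays In at [h] → Juno plays C at [h-In] → Iris plays T at [h-In-C] → (0, 5)
vs kMD: Juno plays k → (4, -2)
vs kMU: Juno plays k → (4, -2)
vs kCD: Juno plays k → (4, -2)
vs kCU: Juno plays k → (4, -2)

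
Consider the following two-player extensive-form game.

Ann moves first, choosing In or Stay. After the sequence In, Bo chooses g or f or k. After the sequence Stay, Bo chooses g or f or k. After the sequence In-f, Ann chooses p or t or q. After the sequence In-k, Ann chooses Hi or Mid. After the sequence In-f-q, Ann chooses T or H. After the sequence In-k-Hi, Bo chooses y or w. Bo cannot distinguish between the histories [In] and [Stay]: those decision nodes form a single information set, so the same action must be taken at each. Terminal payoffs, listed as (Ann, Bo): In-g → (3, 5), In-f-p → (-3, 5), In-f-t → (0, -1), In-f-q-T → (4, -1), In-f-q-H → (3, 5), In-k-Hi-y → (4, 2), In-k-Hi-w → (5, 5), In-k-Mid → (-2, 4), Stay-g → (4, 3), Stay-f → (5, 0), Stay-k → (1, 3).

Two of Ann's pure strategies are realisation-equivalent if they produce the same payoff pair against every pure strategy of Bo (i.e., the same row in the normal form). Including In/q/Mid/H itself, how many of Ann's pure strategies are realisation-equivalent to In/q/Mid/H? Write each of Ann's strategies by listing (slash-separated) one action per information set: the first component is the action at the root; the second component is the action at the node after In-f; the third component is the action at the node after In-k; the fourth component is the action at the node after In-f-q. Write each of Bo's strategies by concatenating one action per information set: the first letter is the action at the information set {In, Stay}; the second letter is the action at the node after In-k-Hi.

1

Row for In/q/Mid/H (columns gy, gw, fy, fw, ky, kw): (3,5) (3,5) (3,5) (3,5) (-2,4) (-2,4).
Every one of Ann's information sets is on the play path for some reply by Bo when Ann follows In/q/Mid/H.
Changing the action at any of them therefore changes at least one column, so only In/q/Mid/H itself gives this row.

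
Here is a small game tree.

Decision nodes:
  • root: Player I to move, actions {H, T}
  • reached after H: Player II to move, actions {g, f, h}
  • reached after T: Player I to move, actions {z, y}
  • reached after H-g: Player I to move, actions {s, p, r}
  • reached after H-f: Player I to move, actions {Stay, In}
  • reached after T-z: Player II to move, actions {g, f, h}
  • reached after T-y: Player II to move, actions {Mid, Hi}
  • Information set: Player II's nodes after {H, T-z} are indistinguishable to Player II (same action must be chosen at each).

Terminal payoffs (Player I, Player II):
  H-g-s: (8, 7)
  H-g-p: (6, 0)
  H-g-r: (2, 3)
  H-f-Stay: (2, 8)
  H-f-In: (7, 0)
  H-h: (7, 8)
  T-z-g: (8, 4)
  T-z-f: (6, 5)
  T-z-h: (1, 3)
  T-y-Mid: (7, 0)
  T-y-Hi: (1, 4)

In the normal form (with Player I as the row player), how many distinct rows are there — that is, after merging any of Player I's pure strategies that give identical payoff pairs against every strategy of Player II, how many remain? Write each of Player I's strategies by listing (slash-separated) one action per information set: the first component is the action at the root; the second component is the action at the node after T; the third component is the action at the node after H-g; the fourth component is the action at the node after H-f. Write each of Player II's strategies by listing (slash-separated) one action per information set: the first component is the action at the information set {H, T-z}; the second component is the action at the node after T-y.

Player I has 24 pure strategies: H/z/s/Stay, H/z/s/In, H/z/p/Stay, H/z/p/In, H/z/r/Stay, H/z/r/In, H/y/s/Stay, H/y/s/In, H/y/p/Stay, H/y/p/In, H/y/r/Stay, H/y/r/In, T/z/s/Stay, T/z/s/In, T/z/p/Stay, T/z/p/In, T/z/r/Stay, T/z/r/In, T/y/s/Stay, T/y/s/In, T/y/p/Stay, T/y/p/In, T/y/r/Stay, T/y/r/In. Columns: g/Mid, g/Hi, f/Mid, f/Hi, h/Mid, h/Hi.
{H/z/s/Stay, H/y/s/Stay} → row (8,7) (8,7) (2,8) (2,8) (7,8) (7,8)
{H/z/s/In, H/y/s/In} → row (8,7) (8,7) (7,0) (7,0) (7,8) (7,8)
{H/z/p/Stay, H/y/p/Stay} → row (6,0) (6,0) (2,8) (2,8) (7,8) (7,8)
{H/z/p/In, H/y/p/In} → row (6,0) (6,0) (7,0) (7,0) (7,8) (7,8)
{H/z/r/Stay, H/y/r/Stay} → row (2,3) (2,3) (2,8) (2,8) (7,8) (7,8)
{H/z/r/In, H/y/r/In} → row (2,3) (2,3) (7,0) (7,0) (7,8) (7,8)
{T/z/s/Stay, T/z/s/In, T/z/p/Stay, T/z/p/In, T/z/r/Stay, T/z/r/In} → row (8,4) (8,4) (6,5) (6,5) (1,3) (1,3)
{T/y/s/Stay, T/y/s/In, T/y/p/Stay, T/y/p/In, T/y/r/Stay, T/y/r/In} → row (7,0) (1,4) (7,0) (1,4) (7,0) (1,4)
That's 8 distinct rows out of 24 strategies.

8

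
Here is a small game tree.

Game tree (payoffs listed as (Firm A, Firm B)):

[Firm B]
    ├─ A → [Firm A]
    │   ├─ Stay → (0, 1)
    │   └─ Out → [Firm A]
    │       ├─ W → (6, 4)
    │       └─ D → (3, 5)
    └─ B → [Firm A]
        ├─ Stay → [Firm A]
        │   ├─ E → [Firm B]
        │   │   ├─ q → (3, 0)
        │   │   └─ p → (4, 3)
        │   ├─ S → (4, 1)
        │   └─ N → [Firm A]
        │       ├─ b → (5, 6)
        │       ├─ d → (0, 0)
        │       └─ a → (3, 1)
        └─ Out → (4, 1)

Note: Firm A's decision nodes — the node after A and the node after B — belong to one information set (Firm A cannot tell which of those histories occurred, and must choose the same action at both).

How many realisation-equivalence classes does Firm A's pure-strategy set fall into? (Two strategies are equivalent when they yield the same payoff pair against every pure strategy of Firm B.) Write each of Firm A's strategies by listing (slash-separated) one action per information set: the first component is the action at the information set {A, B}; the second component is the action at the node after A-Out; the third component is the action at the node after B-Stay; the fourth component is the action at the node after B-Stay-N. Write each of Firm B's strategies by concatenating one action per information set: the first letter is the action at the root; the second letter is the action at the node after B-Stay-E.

7

Firm A has 36 pure strategies: Stay/W/E/b, Stay/W/E/d, Stay/W/E/a, Stay/W/S/b, Stay/W/S/d, Stay/W/S/a, Stay/W/N/b, Stay/W/N/d, Stay/W/N/a, Stay/D/E/b, Stay/D/E/d, Stay/D/E/a, Stay/D/S/b, Stay/D/S/d, Stay/D/S/a, Stay/D/N/b, Stay/D/N/d, Stay/D/N/a, Out/W/E/b, Out/W/E/d, Out/W/E/a, Out/W/S/b, Out/W/S/d, Out/W/S/a, Out/W/N/b, Out/W/N/d, Out/W/N/a, Out/D/E/b, Out/D/E/d, Out/D/E/a, Out/D/S/b, Out/D/S/d, Out/D/S/a, Out/D/N/b, Out/D/N/d, Out/D/N/a. Columns: Aq, Ap, Bq, Bp.
{Stay/W/E/b, Stay/W/E/d, Stay/W/E/a, Stay/D/E/b, Stay/D/E/d, Stay/D/E/a} → row (0,1) (0,1) (3,0) (4,3)
{Stay/W/S/b, Stay/W/S/d, Stay/W/S/a, Stay/D/S/b, Stay/D/S/d, Stay/D/S/a} → row (0,1) (0,1) (4,1) (4,1)
{Stay/W/N/b, Stay/D/N/b} → row (0,1) (0,1) (5,6) (5,6)
{Stay/W/N/d, Stay/D/N/d} → row (0,1) (0,1) (0,0) (0,0)
{Stay/W/N/a, Stay/D/N/a} → row (0,1) (0,1) (3,1) (3,1)
{Out/W/E/b, Out/W/E/d, Out/W/E/a, Out/W/S/b, Out/W/S/d, Out/W/S/a, Out/W/N/b, Out/W/N/d, Out/W/N/a} → row (6,4) (6,4) (4,1) (4,1)
{Out/D/E/b, Out/D/E/d, Out/D/E/a, Out/D/S/b, Out/D/S/d, Out/D/S/a, Out/D/N/b, Out/D/N/d, Out/D/N/a} → row (3,5) (3,5) (4,1) (4,1)
That's 7 distinct rows out of 36 strategies.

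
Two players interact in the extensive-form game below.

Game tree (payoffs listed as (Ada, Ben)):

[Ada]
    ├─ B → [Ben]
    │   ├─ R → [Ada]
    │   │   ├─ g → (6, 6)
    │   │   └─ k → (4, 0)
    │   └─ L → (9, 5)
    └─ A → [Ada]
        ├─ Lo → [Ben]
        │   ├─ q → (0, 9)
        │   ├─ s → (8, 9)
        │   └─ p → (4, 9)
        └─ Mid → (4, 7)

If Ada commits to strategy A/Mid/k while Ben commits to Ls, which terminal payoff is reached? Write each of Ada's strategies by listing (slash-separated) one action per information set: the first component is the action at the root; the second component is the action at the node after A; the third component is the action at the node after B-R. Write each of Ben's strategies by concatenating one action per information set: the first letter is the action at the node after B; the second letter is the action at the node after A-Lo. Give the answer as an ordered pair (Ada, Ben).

Trace the play path from the root:
  Ada plays A
  Ada plays Mid at [A]
→ terminal payoff (4, 7).
(Ada's choice at the node after B-R is never reached on this path, so it doesn't affect the outcome.)

(4, 7)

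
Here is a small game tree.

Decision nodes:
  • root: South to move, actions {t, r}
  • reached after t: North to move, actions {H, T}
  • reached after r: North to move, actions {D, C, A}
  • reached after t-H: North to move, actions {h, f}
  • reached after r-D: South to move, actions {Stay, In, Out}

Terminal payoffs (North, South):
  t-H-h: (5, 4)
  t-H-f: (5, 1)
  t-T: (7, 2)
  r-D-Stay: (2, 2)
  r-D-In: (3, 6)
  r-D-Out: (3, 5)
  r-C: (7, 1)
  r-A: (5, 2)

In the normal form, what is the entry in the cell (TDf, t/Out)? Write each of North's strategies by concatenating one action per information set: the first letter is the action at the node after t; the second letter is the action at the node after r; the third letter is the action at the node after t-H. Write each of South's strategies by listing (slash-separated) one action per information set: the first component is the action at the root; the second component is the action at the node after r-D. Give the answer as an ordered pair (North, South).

(7, 2)

Trace the play path from the root:
  South plays t
  North plays T at [t]
→ terminal payoff (7, 2).
(North's choice at the node after r is never reached on this path, so it doesn't affect the outcome.)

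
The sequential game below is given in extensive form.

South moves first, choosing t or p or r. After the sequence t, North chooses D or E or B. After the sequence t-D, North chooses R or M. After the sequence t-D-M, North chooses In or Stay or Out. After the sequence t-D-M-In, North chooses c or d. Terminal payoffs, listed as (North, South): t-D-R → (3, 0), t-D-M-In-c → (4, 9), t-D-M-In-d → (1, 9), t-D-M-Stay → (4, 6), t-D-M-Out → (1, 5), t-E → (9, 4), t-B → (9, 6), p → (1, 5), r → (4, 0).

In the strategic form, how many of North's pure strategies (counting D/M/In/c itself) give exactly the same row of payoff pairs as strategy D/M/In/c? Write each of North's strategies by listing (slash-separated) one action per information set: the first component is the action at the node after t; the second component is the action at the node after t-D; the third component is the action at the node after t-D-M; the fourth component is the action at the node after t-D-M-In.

1

Row for D/M/In/c (columns t, p, r): (4,9) (1,5) (4,0).
Every one of North's information sets is on the play path for some reply by South when North follows D/M/In/c.
Changing the action at any of them therefore changes at least one column, so only D/M/In/c itself gives this row.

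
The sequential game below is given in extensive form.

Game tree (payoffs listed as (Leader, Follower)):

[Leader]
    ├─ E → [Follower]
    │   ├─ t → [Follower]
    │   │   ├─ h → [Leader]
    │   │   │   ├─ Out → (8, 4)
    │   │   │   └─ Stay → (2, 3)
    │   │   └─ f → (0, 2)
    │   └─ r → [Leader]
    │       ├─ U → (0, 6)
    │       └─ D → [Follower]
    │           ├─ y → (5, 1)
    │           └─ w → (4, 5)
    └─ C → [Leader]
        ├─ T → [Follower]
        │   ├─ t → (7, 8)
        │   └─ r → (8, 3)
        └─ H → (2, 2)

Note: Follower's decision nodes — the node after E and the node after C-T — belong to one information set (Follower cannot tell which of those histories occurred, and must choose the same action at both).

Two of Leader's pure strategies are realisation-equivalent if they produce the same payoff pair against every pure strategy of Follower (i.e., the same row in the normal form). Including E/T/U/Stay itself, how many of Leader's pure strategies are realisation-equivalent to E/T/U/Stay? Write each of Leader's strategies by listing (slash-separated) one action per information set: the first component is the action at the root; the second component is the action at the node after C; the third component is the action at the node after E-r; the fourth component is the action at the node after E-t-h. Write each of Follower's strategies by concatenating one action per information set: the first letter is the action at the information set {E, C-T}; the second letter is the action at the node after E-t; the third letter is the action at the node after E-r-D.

2

Row for E/T/U/Stay (columns thy, thw, tfy, tfw, rhy, rhw, rfy, rfw): (2,3) (2,3) (0,2) (0,2) (0,6) (0,6) (0,6) (0,6).
Under E/T/U/Stay, Leader's choice at the node after C can never be reached regardless of what Follower does, so varying those choices leaves every outcome unchanged.
Holding the reachable choices fixed and varying the unreachable one freely already gives 2 equivalent strategies.
No other strategy reproduces this row, so those 2 are the full class: E/T/U/Stay, E/H/U/Stay.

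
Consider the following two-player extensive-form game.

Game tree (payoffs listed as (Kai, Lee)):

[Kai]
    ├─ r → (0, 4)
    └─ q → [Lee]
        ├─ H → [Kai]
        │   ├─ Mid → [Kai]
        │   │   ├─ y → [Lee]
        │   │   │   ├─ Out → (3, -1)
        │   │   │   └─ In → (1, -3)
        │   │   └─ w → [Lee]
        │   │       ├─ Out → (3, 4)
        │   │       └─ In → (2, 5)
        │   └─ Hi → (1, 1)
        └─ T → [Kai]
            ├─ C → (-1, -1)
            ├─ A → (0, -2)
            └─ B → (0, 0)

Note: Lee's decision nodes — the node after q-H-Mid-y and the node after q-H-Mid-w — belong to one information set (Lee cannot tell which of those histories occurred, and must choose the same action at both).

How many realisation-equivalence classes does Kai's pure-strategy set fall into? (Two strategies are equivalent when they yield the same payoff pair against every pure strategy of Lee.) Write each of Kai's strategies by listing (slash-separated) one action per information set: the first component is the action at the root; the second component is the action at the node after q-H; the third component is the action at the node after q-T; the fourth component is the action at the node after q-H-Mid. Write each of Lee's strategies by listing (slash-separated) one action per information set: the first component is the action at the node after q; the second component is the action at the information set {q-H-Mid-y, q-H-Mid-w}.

Kai has 24 pure strategies: r/Mid/C/y, r/Mid/C/w, r/Mid/A/y, r/Mid/A/w, r/Mid/B/y, r/Mid/B/w, r/Hi/C/y, r/Hi/C/w, r/Hi/A/y, r/Hi/A/w, r/Hi/B/y, r/Hi/B/w, q/Mid/C/y, q/Mid/C/w, q/Mid/A/y, q/Mid/A/w, q/Mid/B/y, q/Mid/B/w, q/Hi/C/y, q/Hi/C/w, q/Hi/A/y, q/Hi/A/w, q/Hi/B/y, q/Hi/B/w. Columns: H/Out, H/In, T/Out, T/In.
{r/Mid/C/y, r/Mid/C/w, r/Mid/A/y, r/Mid/A/w, r/Mid/B/y, r/Mid/B/w, r/Hi/C/y, r/Hi/C/w, r/Hi/A/y, r/Hi/A/w, r/Hi/B/y, r/Hi/B/w} → row (0,4) (0,4) (0,4) (0,4)
{q/Mid/C/y} → row (3,-1) (1,-3) (-1,-1) (-1,-1)
{q/Mid/C/w} → row (3,4) (2,5) (-1,-1) (-1,-1)
{q/Mid/A/y} → row (3,-1) (1,-3) (0,-2) (0,-2)
{q/Mid/A/w} → row (3,4) (2,5) (0,-2) (0,-2)
{q/Mid/B/y} → row (3,-1) (1,-3) (0,0) (0,0)
{q/Mid/B/w} → row (3,4) (2,5) (0,0) (0,0)
{q/Hi/C/y, q/Hi/C/w} → row (1,1) (1,1) (-1,-1) (-1,-1)
{q/Hi/A/y, q/Hi/A/w} → row (1,1) (1,1) (0,-2) (0,-2)
{q/Hi/B/y, q/Hi/B/w} → row (1,1) (1,1) (0,0) (0,0)
That's 10 distinct rows out of 24 strategies.

10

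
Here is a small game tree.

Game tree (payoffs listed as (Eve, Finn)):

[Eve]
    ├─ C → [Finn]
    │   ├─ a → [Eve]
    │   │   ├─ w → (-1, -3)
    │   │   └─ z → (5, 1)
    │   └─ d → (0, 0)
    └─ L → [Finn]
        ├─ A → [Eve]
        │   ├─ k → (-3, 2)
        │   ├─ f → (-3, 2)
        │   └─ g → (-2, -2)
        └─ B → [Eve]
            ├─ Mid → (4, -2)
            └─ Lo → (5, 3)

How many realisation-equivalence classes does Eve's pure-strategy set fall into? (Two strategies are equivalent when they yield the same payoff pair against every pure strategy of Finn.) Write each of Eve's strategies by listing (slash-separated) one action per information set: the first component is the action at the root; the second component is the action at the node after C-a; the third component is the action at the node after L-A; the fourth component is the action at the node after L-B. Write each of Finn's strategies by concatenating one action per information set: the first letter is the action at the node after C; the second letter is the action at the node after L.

6

Eve has 24 pure strategies: C/w/k/Mid, C/w/k/Lo, C/w/f/Mid, C/w/f/Lo, C/w/g/Mid, C/w/g/Lo, C/z/k/Mid, C/z/k/Lo, C/z/f/Mid, C/z/f/Lo, C/z/g/Mid, C/z/g/Lo, L/w/k/Mid, L/w/k/Lo, L/w/f/Mid, L/w/f/Lo, L/w/g/Mid, L/w/g/Lo, L/z/k/Mid, L/z/k/Lo, L/z/f/Mid, L/z/f/Lo, L/z/g/Mid, L/z/g/Lo. Columns: aA, aB, dA, dB.
{C/w/k/Mid, C/w/k/Lo, C/w/f/Mid, C/w/f/Lo, C/w/g/Mid, C/w/g/Lo} → row (-1,-3) (-1,-3) (0,0) (0,0)
{C/z/k/Mid, C/z/k/Lo, C/z/f/Mid, C/z/f/Lo, C/z/g/Mid, C/z/g/Lo} → row (5,1) (5,1) (0,0) (0,0)
{L/w/k/Mid, L/w/f/Mid, L/z/k/Mid, L/z/f/Mid} → row (-3,2) (4,-2) (-3,2) (4,-2)
{L/w/k/Lo, L/w/f/Lo, L/z/k/Lo, L/z/f/Lo} → row (-3,2) (5,3) (-3,2) (5,3)
{L/w/g/Mid, L/z/g/Mid} → row (-2,-2) (4,-2) (-2,-2) (4,-2)
{L/w/g/Lo, L/z/g/Lo} → row (-2,-2) (5,3) (-2,-2) (5,3)
That's 6 distinct rows out of 24 strategies.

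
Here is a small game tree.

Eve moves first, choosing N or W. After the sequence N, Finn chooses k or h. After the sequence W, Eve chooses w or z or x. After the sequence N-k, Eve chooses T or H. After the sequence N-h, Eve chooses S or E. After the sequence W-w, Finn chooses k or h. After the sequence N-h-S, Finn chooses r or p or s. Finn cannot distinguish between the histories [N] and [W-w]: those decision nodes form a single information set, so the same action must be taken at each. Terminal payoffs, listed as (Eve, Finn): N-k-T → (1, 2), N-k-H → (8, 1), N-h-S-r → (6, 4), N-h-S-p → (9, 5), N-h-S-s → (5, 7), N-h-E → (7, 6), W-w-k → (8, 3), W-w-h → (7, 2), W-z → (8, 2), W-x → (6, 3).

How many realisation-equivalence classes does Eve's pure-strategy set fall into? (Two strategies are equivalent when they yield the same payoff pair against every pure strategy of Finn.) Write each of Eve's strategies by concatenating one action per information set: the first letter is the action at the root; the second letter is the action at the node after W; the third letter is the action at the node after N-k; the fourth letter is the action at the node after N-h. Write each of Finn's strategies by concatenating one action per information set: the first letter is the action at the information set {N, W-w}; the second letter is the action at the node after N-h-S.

7

Eve has 24 pure strategies: NwTS, NwTE, NwHS, NwHE, NzTS, NzTE, NzHS, NzHE, NxTS, NxTE, NxHS, NxHE, WwTS, WwTE, WwHS, WwHE, WzTS, WzTE, WzHS, WzHE, WxTS, WxTE, WxHS, WxHE. Columns: kr, kp, ks, hr, hp, hs.
{NwTS, NzTS, NxTS} → row (1,2) (1,2) (1,2) (6,4) (9,5) (5,7)
{NwTE, NzTE, NxTE} → row (1,2) (1,2) (1,2) (7,6) (7,6) (7,6)
{NwHS, NzHS, NxHS} → row (8,1) (8,1) (8,1) (6,4) (9,5) (5,7)
{NwHE, NzHE, NxHE} → row (8,1) (8,1) (8,1) (7,6) (7,6) (7,6)
{WwTS, WwTE, WwHS, WwHE} → row (8,3) (8,3) (8,3) (7,2) (7,2) (7,2)
{WzTS, WzTE, WzHS, WzHE} → row (8,2) (8,2) (8,2) (8,2) (8,2) (8,2)
{WxTS, WxTE, WxHS, WxHE} → row (6,3) (6,3) (6,3) (6,3) (6,3) (6,3)
That's 7 distinct rows out of 24 strategies.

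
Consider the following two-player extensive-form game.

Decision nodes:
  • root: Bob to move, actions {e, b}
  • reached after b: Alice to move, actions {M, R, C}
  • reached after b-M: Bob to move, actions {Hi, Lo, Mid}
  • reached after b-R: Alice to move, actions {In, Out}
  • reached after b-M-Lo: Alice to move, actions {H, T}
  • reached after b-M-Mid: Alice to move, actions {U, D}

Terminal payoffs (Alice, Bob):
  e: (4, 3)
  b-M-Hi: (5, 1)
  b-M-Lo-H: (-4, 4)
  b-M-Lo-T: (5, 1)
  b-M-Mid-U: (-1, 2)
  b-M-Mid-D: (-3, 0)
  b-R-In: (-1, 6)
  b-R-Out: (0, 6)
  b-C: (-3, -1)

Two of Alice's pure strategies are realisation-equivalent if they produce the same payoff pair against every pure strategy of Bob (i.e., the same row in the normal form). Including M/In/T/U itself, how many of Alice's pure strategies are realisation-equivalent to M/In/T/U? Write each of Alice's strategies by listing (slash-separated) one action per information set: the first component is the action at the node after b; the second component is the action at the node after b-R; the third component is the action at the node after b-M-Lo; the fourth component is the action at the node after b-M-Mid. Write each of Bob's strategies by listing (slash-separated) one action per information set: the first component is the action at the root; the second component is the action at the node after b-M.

2

Row for M/In/T/U (columns e/Hi, e/Lo, e/Mid, b/Hi, b/Lo, b/Mid): (4,3) (4,3) (4,3) (5,1) (5,1) (-1,2).
Under M/In/T/U, Alice's choice at the node after b-R can never be reached regardless of what Bob does, so varying those choices leaves every outcome unchanged.
Holding the reachable choices fixed and varying the unreachable one freely already gives 2 equivalent strategies.
No other strategy reproduces this row, so those 2 are the full class: M/In/T/U, M/Out/T/U.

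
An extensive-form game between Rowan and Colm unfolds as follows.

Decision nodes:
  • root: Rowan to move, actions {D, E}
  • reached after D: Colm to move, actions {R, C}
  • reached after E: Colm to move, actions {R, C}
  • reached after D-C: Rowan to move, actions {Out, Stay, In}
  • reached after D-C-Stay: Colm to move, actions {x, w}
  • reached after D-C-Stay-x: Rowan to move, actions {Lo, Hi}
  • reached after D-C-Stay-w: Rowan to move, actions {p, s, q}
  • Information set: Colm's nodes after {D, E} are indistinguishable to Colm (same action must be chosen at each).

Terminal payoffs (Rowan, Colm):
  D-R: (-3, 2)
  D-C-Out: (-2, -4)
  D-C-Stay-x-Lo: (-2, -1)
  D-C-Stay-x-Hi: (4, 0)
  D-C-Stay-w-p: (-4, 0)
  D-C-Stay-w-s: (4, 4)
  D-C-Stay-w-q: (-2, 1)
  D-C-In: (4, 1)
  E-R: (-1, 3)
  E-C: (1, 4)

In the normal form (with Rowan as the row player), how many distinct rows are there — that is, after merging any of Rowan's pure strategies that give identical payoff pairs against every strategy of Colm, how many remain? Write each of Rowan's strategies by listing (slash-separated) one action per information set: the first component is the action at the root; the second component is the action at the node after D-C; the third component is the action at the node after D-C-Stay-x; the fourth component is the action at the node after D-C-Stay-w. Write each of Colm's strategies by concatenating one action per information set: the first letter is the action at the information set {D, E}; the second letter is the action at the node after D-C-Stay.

Rowan has 36 pure strategies: D/Out/Lo/p, D/Out/Lo/s, D/Out/Lo/q, D/Out/Hi/p, D/Out/Hi/s, D/Out/Hi/q, D/Stay/Lo/p, D/Stay/Lo/s, D/Stay/Lo/q, D/Stay/Hi/p, D/Stay/Hi/s, D/Stay/Hi/q, D/In/Lo/p, D/In/Lo/s, D/In/Lo/q, D/In/Hi/p, D/In/Hi/s, D/In/Hi/q, E/Out/Lo/p, E/Out/Lo/s, E/Out/Lo/q, E/Out/Hi/p, E/Out/Hi/s, E/Out/Hi/q, E/Stay/Lo/p, E/Stay/Lo/s, E/Stay/Lo/q, E/Stay/Hi/p, E/Stay/Hi/s, E/Stay/Hi/q, E/In/Lo/p, E/In/Lo/s, E/In/Lo/q, E/In/Hi/p, E/In/Hi/s, E/In/Hi/q. Columns: Rx, Rw, Cx, Cw.
{D/Out/Lo/p, D/Out/Lo/s, D/Out/Lo/q, D/Out/Hi/p, D/Out/Hi/s, D/Out/Hi/q} → row (-3,2) (-3,2) (-2,-4) (-2,-4)
{D/Stay/Lo/p} → row (-3,2) (-3,2) (-2,-1) (-4,0)
{D/Stay/Lo/s} → row (-3,2) (-3,2) (-2,-1) (4,4)
{D/Stay/Lo/q} → row (-3,2) (-3,2) (-2,-1) (-2,1)
{D/Stay/Hi/p} → row (-3,2) (-3,2) (4,0) (-4,0)
{D/Stay/Hi/s} → row (-3,2) (-3,2) (4,0) (4,4)
{D/Stay/Hi/q} → row (-3,2) (-3,2) (4,0) (-2,1)
{D/In/Lo/p, D/In/Lo/s, D/In/Lo/q, D/In/Hi/p, D/In/Hi/s, D/In/Hi/q} → row (-3,2) (-3,2) (4,1) (4,1)
{E/Out/Lo/p, E/Out/Lo/s, E/Out/Lo/q, E/Out/Hi/p, E/Out/Hi/s, E/Out/Hi/q, E/Stay/Lo/p, E/Stay/Lo/s, E/Stay/Lo/q, E/Stay/Hi/p, E/Stay/Hi/s, E/Stay/Hi/q, E/In/Lo/p, E/In/Lo/s, E/In/Lo/q, E/In/Hi/p, E/In/Hi/s, E/In/Hi/q} → row (-1,3) (-1,3) (1,4) (1,4)
That's 9 distinct rows out of 36 strategies.

9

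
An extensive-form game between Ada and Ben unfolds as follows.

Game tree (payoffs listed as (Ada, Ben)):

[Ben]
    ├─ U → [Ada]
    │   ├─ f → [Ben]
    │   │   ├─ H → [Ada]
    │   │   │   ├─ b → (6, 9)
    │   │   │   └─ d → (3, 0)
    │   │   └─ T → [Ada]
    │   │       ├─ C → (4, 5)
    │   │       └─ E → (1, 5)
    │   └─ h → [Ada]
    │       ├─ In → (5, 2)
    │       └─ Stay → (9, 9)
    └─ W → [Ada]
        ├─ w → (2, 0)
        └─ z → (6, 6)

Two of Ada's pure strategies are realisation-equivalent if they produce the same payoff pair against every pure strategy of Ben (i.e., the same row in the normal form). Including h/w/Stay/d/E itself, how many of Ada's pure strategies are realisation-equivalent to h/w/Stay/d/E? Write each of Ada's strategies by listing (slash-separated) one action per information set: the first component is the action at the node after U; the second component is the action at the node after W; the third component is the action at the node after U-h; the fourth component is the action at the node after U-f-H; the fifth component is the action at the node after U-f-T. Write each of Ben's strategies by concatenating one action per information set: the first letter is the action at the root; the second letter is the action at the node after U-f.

4

Row for h/w/Stay/d/E (columns UH, UT, WH, WT): (9,9) (9,9) (2,0) (2,0).
Under h/w/Stay/d/E, Ada's choice at the node after U-f-H and at the node after U-f-T can never be reached regardless of what Ben does, so varying those choices leaves every outcome unchanged.
Holding the reachable choices fixed and varying the unreachable ones freely already gives 2 × 2 = 4 equivalent strategies.
No other strategy reproduces this row, so those 4 are the full class: h/w/Stay/b/C, h/w/Stay/b/E, h/w/Stay/d/C, h/w/Stay/d/E.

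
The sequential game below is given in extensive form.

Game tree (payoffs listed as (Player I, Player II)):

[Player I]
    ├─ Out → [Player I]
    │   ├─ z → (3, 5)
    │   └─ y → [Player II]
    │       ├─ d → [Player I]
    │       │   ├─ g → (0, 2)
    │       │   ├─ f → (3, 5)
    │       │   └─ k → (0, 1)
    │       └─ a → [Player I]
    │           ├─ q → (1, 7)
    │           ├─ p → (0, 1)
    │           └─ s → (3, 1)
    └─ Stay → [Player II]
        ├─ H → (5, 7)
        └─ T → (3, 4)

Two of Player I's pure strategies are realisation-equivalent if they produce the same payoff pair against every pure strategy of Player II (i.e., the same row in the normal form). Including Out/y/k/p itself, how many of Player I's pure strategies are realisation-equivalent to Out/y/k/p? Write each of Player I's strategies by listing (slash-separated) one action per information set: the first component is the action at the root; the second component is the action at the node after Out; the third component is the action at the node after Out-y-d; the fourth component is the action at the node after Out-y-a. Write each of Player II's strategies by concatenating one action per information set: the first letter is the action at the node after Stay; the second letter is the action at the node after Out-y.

1

Row for Out/y/k/p (columns Hd, Ha, Td, Ta): (0,1) (0,1) (0,1) (0,1).
Every one of Player I's information sets is on the play path for some reply by Player II when Player I follows Out/y/k/p.
Changing the action at any of them therefore changes at least one column, so only Out/y/k/p itself gives this row.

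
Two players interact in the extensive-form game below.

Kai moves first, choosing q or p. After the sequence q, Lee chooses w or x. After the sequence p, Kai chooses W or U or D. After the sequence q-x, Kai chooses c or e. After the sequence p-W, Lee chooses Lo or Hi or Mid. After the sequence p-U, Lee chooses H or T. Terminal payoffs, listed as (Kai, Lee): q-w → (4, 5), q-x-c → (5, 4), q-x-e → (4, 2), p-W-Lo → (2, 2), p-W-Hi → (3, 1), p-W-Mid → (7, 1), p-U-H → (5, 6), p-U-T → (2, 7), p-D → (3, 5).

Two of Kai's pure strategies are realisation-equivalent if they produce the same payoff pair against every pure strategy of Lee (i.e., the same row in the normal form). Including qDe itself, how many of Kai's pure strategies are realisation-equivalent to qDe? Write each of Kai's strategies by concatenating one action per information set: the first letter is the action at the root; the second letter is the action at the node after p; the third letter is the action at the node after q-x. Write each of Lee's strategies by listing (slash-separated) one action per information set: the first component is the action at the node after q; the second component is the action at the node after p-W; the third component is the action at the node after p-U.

Row for qDe (columns w/Lo/H, w/Lo/T, w/Hi/H, w/Hi/T, w/Mid/H, w/Mid/T, x/Lo/H, x/Lo/T, x/Hi/H, x/Hi/T, x/Mid/H, x/Mid/T): (4,5) (4,5) (4,5) (4,5) (4,5) (4,5) (4,2) (4,2) (4,2) (4,2) (4,2) (4,2).
Under qDe, Kai's choice at the node after p can never be reached regardless of what Lee does, so varying those choices leaves every outcome unchanged.
Holding the reachable choices fixed and varying the unreachable one freely already gives 3 equivalent strategies.
No other strategy reproduces this row, so those 3 are the full class: qWe, qUe, qDe.

3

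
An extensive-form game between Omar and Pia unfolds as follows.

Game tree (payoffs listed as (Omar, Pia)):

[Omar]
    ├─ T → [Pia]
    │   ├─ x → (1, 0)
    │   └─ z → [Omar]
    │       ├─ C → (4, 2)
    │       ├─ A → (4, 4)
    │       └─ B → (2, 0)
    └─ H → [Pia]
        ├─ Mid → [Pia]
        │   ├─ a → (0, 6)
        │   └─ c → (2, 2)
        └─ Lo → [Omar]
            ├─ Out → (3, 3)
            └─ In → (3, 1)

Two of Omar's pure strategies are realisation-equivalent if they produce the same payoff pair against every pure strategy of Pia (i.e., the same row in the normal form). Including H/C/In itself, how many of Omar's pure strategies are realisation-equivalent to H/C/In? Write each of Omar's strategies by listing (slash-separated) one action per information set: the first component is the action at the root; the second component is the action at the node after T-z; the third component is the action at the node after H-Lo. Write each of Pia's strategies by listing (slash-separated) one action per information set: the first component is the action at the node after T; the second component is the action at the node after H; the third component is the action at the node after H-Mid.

Row for H/C/In (columns x/Mid/a, x/Mid/c, x/Lo/a, x/Lo/c, z/Mid/a, z/Mid/c, z/Lo/a, z/Lo/c): (0,6) (2,2) (3,1) (3,1) (0,6) (2,2) (3,1) (3,1).
Under H/C/In, Omar's choice at the node after T-z can never be reached regardless of what Pia does, so varying those choices leaves every outcome unchanged.
Holding the reachable choices fixed and varying the unreachable one freely already gives 3 equivalent strategies.
No other strategy reproduces this row, so those 3 are the full class: H/C/In, H/A/In, H/B/In.

3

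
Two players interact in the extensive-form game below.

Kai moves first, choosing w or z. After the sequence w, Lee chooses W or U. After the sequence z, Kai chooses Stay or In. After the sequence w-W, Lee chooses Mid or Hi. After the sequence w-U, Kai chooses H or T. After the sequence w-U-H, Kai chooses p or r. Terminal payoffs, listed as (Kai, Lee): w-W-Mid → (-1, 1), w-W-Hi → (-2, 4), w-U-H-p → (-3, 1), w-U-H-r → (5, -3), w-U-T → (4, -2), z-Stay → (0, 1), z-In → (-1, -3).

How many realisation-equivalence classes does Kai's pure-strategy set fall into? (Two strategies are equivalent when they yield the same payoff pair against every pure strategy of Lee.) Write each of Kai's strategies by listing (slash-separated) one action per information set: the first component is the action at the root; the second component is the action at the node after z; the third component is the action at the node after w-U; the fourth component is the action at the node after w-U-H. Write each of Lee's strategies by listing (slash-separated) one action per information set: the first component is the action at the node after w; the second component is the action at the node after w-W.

Kai has 16 pure strategies: w/Stay/H/p, w/Stay/H/r, w/Stay/T/p, w/Stay/T/r, w/In/H/p, w/In/H/r, w/In/T/p, w/In/T/r, z/Stay/H/p, z/Stay/H/r, z/Stay/T/p, z/Stay/T/r, z/In/H/p, z/In/H/r, z/In/T/p, z/In/T/r. Columns: W/Mid, W/Hi, U/Mid, U/Hi.
{w/Stay/H/p, w/In/H/p} → row (-1,1) (-2,4) (-3,1) (-3,1)
{w/Stay/H/r, w/In/H/r} → row (-1,1) (-2,4) (5,-3) (5,-3)
{w/Stay/T/p, w/Stay/T/r, w/In/T/p, w/In/T/r} → row (-1,1) (-2,4) (4,-2) (4,-2)
{z/Stay/H/p, z/Stay/H/r, z/Stay/T/p, z/Stay/T/r} → row (0,1) (0,1) (0,1) (0,1)
{z/In/H/p, z/In/H/r, z/In/T/p, z/In/T/r} → row (-1,-3) (-1,-3) (-1,-3) (-1,-3)
That's 5 distinct rows out of 16 strategies.

5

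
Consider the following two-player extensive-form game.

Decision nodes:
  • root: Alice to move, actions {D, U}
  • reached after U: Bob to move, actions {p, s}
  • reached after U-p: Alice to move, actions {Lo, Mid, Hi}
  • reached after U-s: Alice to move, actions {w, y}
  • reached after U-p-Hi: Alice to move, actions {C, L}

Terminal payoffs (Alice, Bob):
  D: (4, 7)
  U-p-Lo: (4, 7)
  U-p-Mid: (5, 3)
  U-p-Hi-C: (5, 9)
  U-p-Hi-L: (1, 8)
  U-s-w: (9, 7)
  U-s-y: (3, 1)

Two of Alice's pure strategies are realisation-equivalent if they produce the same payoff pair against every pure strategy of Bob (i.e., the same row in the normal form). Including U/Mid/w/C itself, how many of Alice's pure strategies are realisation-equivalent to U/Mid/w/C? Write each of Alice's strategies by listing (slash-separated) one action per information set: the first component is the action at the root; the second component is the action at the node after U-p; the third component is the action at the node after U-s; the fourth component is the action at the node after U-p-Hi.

Row for U/Mid/w/C (columns p, s): (5,3) (9,7).
Under U/Mid/w/C, Alice's choice at the node after U-p-Hi can never be reached regardless of what Bob does, so varying those choices leaves every outcome unchanged.
Holding the reachable choices fixed and varying the unreachable one freely already gives 2 equivalent strategies.
No other strategy reproduces this row, so those 2 are the full class: U/Mid/w/C, U/Mid/w/L.

2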